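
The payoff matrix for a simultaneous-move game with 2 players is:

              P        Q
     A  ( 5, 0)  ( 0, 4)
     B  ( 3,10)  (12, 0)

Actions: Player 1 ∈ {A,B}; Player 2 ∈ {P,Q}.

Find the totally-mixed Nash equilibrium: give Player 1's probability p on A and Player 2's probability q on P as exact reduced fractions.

P1 indiff ⇒ q·5+(1-q)·0 = q·3+(1-q)·12 ⇒ q(2) = (1-q)(12) ⇒ q = 6/7
P2 indiff ⇒ p·0+(1-p)·10 = p·4+(1-p)·0 ⇒ p(-4) = (1-p)(-10) ⇒ p = 5/7

p=5/7, q=6/7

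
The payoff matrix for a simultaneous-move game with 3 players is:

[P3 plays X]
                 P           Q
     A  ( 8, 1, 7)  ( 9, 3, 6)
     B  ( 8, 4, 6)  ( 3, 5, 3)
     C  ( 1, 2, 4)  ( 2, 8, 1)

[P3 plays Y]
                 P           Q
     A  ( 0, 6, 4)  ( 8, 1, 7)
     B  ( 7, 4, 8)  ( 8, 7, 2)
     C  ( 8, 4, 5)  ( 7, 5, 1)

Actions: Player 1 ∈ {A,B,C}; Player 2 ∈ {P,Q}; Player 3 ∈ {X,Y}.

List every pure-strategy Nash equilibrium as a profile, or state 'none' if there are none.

Equilibria: none

(A,P,X): not NE [P2→Q gives 3>1]
(A,P,Y): not NE [P1→C gives 8>0; P3→X gives 7>4]
(A,Q,X): not NE [P3→Y gives 7>6]
(A,Q,Y): not NE [P2→P gives 6>1]
(B,P,X): not NE [P2→Q gives 5>4; P3→Y gives 8>6]
(B,P,Y): not NE [P1→C gives 8>7; P2→Q gives 7>4]
(B,Q,X): not NE [P1→A gives 9>3]
(B,Q,Y): not NE [P3→X gives 3>2]
(C,P,X): not NE [P1→B gives 8>1; P2→Q gives 8>2; P3→Y gives 5>4]
(C,P,Y): not NE [P2→Q gives 5>4]
(C,Q,X): not NE [P1→A gives 9>2]
(C,Q,Y): not NE [P1→B gives 8>7]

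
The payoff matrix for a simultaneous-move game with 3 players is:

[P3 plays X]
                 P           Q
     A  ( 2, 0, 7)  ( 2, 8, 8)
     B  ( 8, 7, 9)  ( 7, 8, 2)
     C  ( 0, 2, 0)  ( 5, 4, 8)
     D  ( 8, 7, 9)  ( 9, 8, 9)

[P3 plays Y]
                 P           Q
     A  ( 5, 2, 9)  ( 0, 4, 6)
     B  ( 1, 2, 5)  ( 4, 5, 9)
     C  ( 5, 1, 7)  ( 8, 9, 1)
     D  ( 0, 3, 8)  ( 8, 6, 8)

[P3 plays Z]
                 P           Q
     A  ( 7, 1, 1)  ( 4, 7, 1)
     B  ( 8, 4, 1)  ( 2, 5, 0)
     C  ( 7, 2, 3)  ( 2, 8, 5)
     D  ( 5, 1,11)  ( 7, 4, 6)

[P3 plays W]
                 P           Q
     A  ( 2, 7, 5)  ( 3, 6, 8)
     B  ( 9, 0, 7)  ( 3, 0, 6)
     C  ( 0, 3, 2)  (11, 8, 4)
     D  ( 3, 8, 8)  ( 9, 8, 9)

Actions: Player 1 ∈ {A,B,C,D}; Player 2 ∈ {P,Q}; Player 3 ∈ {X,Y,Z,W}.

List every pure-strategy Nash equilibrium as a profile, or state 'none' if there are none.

(A,P,X): not NE [P1→D gives 8>2; P2→Q gives 8>0; P3→Y gives 9>7]
(A,P,Y): not NE [P2→Q gives 4>2]
(A,P,Z): not NE [P1→B gives 8>7; P2→Q gives 7>1; P3→Y gives 9>1]
(A,P,W): not NE [P1→B gives 9>2; P3→Y gives 9>5]
(A,Q,X): not NE [P1→D gives 9>2]
(A,Q,Y): not NE [P1→D gives 8>0; P3→W gives 8>6]
(A,Q,Z): not NE [P1→D gives 7>4; P3→W gives 8>1]
(A,Q,W): not NE [P1→C gives 11>3; P2→P gives 7>6]
(B,P,X): not NE [P2→Q gives 8>7]
(B,P,Y): not NE [P1→C gives 5>1; P2→Q gives 5>2; P3→X gives 9>5]
(B,P,Z): not NE [P2→Q gives 5>4; P3→X gives 9>1]
(B,P,W): not NE [P3→X gives 9>7]
(B,Q,X): not NE [P1→D gives 9>7; P3→Y gives 9>2]
(B,Q,Y): not NE [P1→D gives 8>4]
(B,Q,Z): not NE [P1→D gives 7>2; P3→Y gives 9>0]
(B,Q,W): not NE [P1→C gives 11>3; P3→Y gives 9>6]
(C,P,X): not NE [P1→D gives 8>0; P2→Q gives 4>2; P3→Y gives 7>0]
(C,P,Y): not NE [P2→Q gives 9>1]
(C,P,Z): not NE [P1→B gives 8>7; P2→Q gives 8>2; P3→Y gives 7>3]
(C,P,W): not NE [P1→B gives 9>0; P2→Q gives 8>3; P3→Y gives 7>2]
(C,Q,X): not NE [P1→D gives 9>5]
(C,Q,Y): not NE [P3→X gives 8>1]
(C,Q,Z): not NE [P1→D gives 7>2; P3→X gives 8>5]
(C,Q,W): not NE [P3→X gives 8>4]
(D,P,X): not NE [P2→Q gives 8>7; P3→Z gives 11>9]
(D,P,Y): not NE [P1→C gives 5>0; P2→Q gives 6>3; P3→Z gives 11>8]
(D,P,Z): not NE [P1→B gives 8>5; P2→Q gives 4>1]
(D,P,W): not NE [P1→B gives 9>3; P3→Z gives 11>8]
(D,Q,X): NE
(D,Q,Y): not NE [P3→W gives 9>8]
(D,Q,Z): not NE [P3→W gives 9>6]
(D,Q,W): not NE [P1→C gives 11>9]

PSNE = {(D,Q,X)}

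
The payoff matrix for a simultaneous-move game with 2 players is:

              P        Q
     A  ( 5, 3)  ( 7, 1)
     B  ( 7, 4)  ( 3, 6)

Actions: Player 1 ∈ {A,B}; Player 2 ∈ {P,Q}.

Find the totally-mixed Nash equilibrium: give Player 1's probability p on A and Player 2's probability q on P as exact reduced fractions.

P1 mixes 1/2 on A; P2 mixes 2/3 on P

P1 indiff ⇒ q·5+(1-q)·7 = q·7+(1-q)·3 ⇒ q(-2) = (1-q)(-4) ⇒ q = 2/3
P2 indiff ⇒ p·3+(1-p)·4 = p·1+(1-p)·6 ⇒ p(2) = (1-p)(2) ⇒ p = 1/2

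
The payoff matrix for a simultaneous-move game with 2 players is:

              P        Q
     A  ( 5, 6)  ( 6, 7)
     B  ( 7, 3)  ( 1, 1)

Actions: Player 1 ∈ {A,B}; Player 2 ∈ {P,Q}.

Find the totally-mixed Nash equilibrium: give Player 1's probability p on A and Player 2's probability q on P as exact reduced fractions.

P1 indiff ⇒ q·5+(1-q)·6 = q·7+(1-q)·1 ⇒ q(-2) = (1-q)(-5) ⇒ q = 5/7
P2 indiff ⇒ p·6+(1-p)·3 = p·7+(1-p)·1 ⇒ p(-1) = (1-p)(-2) ⇒ p = 2/3

p=2/3, q=5/7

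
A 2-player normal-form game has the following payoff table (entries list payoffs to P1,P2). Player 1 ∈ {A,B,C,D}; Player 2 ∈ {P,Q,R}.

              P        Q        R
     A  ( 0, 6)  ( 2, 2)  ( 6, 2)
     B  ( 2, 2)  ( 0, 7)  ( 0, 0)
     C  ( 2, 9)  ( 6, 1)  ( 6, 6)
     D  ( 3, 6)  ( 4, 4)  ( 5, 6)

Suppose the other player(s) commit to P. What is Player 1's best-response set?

P1 best: {D}

u_1(A vs P) = 0
u_1(B vs P) = 2
u_1(C vs P) = 2
u_1(D vs P) = 3
max payoff 3 at {D}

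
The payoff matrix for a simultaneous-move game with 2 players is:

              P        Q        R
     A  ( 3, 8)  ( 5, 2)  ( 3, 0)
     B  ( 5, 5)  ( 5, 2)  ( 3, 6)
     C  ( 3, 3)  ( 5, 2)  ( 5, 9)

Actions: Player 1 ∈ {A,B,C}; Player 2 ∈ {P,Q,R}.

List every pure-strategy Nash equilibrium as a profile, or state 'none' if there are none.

PSNE = {(C,R)}

(A,P): not NE [P1→B gives 5>3]
(A,Q): not NE [P2→P gives 8>2]
(A,R): not NE [P1→C gives 5>3; P2→P gives 8>0]
(B,P): not NE [P2→R gives 6>5]
(B,Q): not NE [P2→R gives 6>2]
(B,R): not NE [P1→C gives 5>3]
(C,P): not NE [P1→B gives 5>3; P2→R gives 9>3]
(C,Q): not NE [P2→R gives 9>2]
(C,R): NE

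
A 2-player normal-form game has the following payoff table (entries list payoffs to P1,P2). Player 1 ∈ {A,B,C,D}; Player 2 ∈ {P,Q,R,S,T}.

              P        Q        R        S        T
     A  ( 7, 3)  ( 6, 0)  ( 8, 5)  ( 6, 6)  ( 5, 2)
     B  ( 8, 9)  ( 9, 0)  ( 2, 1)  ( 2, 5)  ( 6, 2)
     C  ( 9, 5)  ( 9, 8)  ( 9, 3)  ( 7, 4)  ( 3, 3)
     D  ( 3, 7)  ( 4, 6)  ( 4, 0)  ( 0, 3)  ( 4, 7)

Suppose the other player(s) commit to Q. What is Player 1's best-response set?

BR_1 = {B,C}

u_1(A vs Q) = 6
u_1(B vs Q) = 9
u_1(C vs Q) = 9
u_1(D vs Q) = 4
max payoff 9 at {B,C}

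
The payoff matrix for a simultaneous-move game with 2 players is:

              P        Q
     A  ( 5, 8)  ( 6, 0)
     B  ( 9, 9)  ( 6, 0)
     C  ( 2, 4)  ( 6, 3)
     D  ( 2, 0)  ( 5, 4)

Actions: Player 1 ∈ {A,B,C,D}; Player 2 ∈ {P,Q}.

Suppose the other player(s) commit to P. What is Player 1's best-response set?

P1 best: {B}

u_1(A vs P) = 5
u_1(B vs P) = 9
u_1(C vs P) = 2
u_1(D vs P) = 2
max payoff 9 at {B}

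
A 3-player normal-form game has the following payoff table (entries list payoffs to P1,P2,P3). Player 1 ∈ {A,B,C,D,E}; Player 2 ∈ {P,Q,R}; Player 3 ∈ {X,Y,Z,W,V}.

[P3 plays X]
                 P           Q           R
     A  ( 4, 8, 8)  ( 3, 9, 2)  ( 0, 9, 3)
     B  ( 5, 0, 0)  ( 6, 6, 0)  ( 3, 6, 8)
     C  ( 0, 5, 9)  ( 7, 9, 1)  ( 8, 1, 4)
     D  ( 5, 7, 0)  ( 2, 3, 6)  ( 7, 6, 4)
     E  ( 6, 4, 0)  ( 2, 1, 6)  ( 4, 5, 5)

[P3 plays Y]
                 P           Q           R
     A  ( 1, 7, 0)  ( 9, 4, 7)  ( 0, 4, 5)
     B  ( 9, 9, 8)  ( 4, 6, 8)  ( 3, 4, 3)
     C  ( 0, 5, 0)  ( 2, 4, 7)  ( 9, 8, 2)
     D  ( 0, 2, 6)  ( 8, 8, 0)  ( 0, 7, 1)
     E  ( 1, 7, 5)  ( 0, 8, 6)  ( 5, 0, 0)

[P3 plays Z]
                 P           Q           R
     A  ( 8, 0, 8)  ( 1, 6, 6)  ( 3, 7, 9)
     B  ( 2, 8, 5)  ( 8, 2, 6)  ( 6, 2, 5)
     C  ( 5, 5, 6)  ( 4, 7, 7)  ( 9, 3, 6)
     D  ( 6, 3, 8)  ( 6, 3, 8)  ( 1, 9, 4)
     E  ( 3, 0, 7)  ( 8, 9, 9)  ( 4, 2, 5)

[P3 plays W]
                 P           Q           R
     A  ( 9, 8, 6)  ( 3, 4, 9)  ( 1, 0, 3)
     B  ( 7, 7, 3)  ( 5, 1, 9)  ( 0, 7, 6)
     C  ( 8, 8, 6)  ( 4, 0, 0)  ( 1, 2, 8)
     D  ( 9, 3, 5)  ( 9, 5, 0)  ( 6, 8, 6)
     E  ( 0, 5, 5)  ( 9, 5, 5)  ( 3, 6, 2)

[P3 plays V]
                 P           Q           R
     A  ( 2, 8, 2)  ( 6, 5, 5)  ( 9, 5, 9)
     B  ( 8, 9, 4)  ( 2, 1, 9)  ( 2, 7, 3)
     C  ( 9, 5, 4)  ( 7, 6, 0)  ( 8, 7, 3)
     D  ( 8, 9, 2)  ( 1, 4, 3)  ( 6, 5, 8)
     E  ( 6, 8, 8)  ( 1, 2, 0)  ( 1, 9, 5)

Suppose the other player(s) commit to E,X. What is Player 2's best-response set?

u_2(P vs E,X) = 4
u_2(Q vs E,X) = 1
u_2(R vs E,X) = 5
max payoff 5 at {R}

P2 best: {R}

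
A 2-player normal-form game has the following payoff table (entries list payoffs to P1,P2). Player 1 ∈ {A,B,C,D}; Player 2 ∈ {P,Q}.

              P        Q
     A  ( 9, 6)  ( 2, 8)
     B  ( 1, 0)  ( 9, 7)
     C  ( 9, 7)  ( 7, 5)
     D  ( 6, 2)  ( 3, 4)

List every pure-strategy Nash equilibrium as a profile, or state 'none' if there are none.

Nash profiles: (B,Q), (C,P)

(A,P): not NE [P2→Q gives 8>6]
(A,Q): not NE [P1→B gives 9>2]
(B,P): not NE [P1→C gives 9>1; P2→Q gives 7>0]
(B,Q): NE
(C,P): NE
(C,Q): not NE [P1→B gives 9>7; P2→P gives 7>5]
(D,P): not NE [P1→C gives 9>6; P2→Q gives 4>2]
(D,Q): not NE [P1→B gives 9>3]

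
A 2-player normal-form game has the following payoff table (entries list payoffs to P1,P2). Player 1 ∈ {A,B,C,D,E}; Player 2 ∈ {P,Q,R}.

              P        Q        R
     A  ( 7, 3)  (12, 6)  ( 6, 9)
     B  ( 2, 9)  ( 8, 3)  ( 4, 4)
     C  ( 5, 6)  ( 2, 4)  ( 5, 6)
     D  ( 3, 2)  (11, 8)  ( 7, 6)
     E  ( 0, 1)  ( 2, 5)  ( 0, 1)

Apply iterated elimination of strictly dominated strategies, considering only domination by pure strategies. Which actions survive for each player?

Remaining: P1:{A,D} P2:{Q,R}

P1 drop B (A beats it: P:7>2 Q:12>8 R:6>4)
P1 drop C (A beats it: P:7>5 Q:12>2 R:6>5)
P1 drop E (A beats it: P:7>0 Q:12>2 R:6>0)
P2 drop P (Q beats it: A:6>3 D:8>2)
P1→{A,D} P2→{Q,R}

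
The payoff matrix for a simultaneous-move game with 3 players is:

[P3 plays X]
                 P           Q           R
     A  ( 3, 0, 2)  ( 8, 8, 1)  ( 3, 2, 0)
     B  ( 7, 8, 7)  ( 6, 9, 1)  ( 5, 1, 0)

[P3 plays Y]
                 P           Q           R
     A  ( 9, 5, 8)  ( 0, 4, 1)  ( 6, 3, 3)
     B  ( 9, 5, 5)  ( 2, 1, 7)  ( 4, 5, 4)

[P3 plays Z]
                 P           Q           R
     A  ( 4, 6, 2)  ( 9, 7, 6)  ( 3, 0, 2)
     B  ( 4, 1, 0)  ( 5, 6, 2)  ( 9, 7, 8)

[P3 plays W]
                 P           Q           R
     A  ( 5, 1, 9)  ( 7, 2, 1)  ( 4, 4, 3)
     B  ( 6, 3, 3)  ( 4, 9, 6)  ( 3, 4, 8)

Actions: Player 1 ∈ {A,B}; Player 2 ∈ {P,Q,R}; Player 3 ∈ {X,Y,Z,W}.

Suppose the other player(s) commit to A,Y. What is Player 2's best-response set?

BR_2 = {P}

u_2(P vs A,Y) = 5
u_2(Q vs A,Y) = 4
u_2(R vs A,Y) = 3
max payoff 5 at {P}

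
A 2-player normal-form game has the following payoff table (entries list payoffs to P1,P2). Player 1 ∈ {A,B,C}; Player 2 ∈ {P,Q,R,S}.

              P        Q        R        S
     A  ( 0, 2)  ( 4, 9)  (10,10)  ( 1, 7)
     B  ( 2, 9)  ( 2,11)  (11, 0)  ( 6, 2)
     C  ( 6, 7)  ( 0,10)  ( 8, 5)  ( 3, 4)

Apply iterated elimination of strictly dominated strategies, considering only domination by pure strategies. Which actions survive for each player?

Survivors P1:{A,B} P2:{Q,R}

P2 drop P (Q beats it: A:9>2 B:11>9 C:10>7)
P1 drop C (B beats it: Q:2>0 R:11>8 S:6>3)
P2 drop S (Q beats it: A:9>7 B:11>2)
P1→{A,B} P2→{Q,R}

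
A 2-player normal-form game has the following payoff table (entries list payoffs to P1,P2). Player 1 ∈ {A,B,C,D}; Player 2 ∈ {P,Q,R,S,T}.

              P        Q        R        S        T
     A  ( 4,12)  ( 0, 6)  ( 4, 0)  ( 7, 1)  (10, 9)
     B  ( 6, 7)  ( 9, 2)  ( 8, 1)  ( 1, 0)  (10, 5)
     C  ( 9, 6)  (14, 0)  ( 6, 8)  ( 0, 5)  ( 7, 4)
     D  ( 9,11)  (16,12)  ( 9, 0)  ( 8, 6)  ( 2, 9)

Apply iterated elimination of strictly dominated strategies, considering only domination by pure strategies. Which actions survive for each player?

Survivors P1:{C,D} P2:{P,Q,R}

P2 drop S (P beats it: A:12>1 B:7>0 C:6>5 D:11>6)
P2 drop T (P beats it: A:12>9 B:7>5 C:6>4 D:11>9)
P1 drop A (B beats it: P:6>4 Q:9>0 R:8>4)
P1 drop B (D beats it: P:9>6 Q:16>9 R:9>8)
P1→{C,D} P2→{P,Q,R}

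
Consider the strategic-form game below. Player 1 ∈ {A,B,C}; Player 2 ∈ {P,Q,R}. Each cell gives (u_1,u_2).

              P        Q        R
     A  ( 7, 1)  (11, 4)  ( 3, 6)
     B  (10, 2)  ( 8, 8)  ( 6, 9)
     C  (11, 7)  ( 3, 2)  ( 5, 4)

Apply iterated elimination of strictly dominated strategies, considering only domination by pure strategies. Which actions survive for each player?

P2 drop Q (R beats it: A:6>4 B:9>8 C:4>2)
P1 drop A (B beats it: P:10>7 R:6>3)
P1→{B,C} P2→{P,R}

Remaining: P1:{B,C} P2:{P,R}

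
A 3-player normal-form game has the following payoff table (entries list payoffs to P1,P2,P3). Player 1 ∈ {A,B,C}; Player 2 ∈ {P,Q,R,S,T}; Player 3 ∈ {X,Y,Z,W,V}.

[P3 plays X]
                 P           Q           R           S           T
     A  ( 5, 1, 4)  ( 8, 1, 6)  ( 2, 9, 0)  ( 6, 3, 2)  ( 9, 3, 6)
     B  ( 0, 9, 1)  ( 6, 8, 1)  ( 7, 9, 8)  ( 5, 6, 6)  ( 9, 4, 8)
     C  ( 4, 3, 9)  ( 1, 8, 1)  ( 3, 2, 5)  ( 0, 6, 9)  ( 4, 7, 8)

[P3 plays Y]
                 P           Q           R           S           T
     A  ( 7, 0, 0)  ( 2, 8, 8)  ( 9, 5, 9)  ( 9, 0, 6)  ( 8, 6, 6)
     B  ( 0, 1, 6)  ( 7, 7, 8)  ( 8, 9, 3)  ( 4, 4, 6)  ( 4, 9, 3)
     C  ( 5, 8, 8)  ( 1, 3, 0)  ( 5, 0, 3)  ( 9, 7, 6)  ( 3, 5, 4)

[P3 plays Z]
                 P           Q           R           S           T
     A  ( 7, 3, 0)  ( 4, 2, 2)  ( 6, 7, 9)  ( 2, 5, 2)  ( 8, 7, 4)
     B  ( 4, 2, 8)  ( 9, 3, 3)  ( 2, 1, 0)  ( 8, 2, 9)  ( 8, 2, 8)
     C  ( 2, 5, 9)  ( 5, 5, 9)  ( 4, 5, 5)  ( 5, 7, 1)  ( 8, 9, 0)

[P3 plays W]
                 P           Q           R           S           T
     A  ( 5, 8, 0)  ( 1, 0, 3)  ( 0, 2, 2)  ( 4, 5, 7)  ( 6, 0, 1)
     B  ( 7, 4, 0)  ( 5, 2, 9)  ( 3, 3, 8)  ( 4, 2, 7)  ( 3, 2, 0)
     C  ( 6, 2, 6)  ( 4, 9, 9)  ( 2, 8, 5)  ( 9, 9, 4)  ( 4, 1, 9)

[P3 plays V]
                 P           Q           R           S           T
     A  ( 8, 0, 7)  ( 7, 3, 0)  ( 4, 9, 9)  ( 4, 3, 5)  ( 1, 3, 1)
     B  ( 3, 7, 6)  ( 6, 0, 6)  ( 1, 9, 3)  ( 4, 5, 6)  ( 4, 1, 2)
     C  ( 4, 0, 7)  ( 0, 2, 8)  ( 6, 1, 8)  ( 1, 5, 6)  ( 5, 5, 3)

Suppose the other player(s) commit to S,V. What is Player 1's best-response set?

u_1(A vs S,V) = 4
u_1(B vs S,V) = 4
u_1(C vs S,V) = 1
max payoff 4 at {A,B}

BR_1 = {A,B}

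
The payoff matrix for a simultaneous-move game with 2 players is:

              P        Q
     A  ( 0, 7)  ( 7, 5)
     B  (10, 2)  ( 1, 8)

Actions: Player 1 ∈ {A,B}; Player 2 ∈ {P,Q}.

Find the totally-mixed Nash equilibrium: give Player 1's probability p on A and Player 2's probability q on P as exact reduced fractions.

P1 indiff ⇒ q·0+(1-q)·7 = q·10+(1-q)·1 ⇒ q(-10) = (1-q)(-6) ⇒ q = 3/8
P2 indiff ⇒ p·7+(1-p)·2 = p·5+(1-p)·8 ⇒ p(2) = (1-p)(6) ⇒ p = 3/4

p=3/4, q=3/8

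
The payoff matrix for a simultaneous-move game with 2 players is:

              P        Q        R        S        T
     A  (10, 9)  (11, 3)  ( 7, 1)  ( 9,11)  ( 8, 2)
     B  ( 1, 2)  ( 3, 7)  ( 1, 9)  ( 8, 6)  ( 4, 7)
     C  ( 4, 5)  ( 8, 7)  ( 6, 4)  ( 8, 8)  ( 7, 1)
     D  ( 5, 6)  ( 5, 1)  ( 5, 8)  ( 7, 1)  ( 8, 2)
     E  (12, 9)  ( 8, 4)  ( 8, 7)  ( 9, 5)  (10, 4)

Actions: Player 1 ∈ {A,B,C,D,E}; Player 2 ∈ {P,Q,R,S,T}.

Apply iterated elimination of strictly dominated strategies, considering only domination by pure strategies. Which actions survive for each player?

Survivors P1:{A,E} P2:{P,S}

P1 drop B (A beats it: P:10>1 Q:11>3 R:7>1 S:9>8 T:8>4)
P1 drop C (A beats it: P:10>4 Q:11>8 R:7>6 S:9>8 T:8>7)
P1 drop D (E beats it: P:12>5 Q:8>5 R:8>5 S:9>7 T:10>8)
P2 drop Q (P beats it: A:9>3 E:9>4)
P2 drop R (P beats it: A:9>1 E:9>7)
P2 drop T (P beats it: A:9>2 E:9>4)
P1→{A,E} P2→{P,S}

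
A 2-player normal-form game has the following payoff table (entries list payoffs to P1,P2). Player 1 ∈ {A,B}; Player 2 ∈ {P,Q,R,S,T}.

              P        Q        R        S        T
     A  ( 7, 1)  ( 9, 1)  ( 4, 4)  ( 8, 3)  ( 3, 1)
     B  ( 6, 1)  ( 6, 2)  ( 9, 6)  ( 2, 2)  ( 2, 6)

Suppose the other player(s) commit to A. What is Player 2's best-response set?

u_2(P vs A) = 1
u_2(Q vs A) = 1
u_2(R vs A) = 4
u_2(S vs A) = 3
u_2(T vs A) = 1
max payoff 4 at {R}

P2 best: {R}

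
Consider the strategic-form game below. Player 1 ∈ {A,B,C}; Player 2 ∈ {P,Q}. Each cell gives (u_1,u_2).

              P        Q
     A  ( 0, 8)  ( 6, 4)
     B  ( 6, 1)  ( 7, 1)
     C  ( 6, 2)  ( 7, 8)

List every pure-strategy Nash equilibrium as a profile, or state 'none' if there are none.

(A,P): not NE [P1→C gives 6>0]
(A,Q): not NE [P1→C gives 7>6; P2→P gives 8>4]
(B,P): NE
(B,Q): NE
(C,P): not NE [P2→Q gives 8>2]
(C,Q): NE

NE set: (B,P), (B,Q), (C,Q)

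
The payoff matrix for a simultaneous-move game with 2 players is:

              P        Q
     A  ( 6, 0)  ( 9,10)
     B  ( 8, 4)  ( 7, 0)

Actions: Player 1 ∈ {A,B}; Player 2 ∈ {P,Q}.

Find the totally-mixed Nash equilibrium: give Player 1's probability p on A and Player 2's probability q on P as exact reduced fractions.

P1 indiff ⇒ q·6+(1-q)·9 = q·8+(1-q)·7 ⇒ q(-2) = (1-q)(-2) ⇒ q = 1/2
P2 indiff ⇒ p·0+(1-p)·4 = p·10+(1-p)·0 ⇒ p(-10) = (1-p)(-4) ⇒ p = 2/7

(p,q) = (2/7, 1/2)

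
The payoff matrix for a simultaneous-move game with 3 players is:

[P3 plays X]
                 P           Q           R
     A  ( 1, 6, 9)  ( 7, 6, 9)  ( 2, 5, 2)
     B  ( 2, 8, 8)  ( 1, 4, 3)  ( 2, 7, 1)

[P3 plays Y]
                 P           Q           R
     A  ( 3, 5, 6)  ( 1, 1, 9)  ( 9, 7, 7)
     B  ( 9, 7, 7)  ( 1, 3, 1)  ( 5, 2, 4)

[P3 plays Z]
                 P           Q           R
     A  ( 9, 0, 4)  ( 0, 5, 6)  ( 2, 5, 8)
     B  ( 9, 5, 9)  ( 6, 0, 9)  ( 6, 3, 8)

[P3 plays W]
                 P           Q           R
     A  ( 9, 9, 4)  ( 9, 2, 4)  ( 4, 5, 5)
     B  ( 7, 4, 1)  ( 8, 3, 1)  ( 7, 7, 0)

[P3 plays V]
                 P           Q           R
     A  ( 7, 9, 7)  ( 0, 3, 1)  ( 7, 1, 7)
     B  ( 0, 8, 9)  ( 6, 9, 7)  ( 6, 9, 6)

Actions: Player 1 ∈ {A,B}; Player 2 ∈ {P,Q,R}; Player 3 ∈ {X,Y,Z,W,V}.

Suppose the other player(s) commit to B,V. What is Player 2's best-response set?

u_2(P vs B,V) = 8
u_2(Q vs B,V) = 9
u_2(R vs B,V) = 9
max payoff 9 at {Q,R}

BR_2 = {Q,R}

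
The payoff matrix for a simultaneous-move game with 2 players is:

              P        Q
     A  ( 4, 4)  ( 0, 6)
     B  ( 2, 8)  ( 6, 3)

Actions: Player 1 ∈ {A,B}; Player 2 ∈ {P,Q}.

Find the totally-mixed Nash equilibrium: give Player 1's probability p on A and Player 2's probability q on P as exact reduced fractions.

P1 indiff ⇒ q·4+(1-q)·0 = q·2+(1-q)·6 ⇒ q(2) = (1-q)(6) ⇒ q = 3/4
P2 indiff ⇒ p·4+(1-p)·8 = p·6+(1-p)·3 ⇒ p(-2) = (1-p)(-5) ⇒ p = 5/7

P1 mixes 5/7 on A; P2 mixes 3/4 on P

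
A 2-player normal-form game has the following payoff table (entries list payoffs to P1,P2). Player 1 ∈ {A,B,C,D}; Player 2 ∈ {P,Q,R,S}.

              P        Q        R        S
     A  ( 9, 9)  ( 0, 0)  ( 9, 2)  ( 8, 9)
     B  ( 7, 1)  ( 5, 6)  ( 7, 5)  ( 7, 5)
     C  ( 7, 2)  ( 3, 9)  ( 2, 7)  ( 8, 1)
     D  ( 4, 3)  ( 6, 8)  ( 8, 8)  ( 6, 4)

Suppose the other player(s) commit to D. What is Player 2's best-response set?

u_2(P vs D) = 3
u_2(Q vs D) = 8
u_2(R vs D) = 8
u_2(S vs D) = 4
max payoff 8 at {Q,R}

argmax u_2 = {Q,R}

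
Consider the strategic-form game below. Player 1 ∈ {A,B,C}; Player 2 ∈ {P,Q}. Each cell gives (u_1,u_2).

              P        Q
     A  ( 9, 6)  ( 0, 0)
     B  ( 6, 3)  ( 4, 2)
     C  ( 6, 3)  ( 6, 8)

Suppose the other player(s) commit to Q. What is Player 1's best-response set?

u_1(A vs Q) = 0
u_1(B vs Q) = 4
u_1(C vs Q) = 6
max payoff 6 at {C}

argmax u_1 = {C}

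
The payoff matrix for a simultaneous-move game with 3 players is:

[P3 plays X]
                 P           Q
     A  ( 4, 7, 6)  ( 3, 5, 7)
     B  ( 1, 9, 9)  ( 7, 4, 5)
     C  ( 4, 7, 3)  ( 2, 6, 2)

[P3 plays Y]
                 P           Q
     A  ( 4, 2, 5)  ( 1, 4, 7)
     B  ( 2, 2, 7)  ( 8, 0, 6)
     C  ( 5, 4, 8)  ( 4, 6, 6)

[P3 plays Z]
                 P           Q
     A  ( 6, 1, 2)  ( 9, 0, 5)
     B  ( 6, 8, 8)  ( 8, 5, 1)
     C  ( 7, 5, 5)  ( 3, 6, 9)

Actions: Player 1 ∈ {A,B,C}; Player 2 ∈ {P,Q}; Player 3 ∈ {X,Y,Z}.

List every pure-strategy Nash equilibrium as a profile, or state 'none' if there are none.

NE set: (A,P,X)

(A,P,X): NE
(A,P,Y): not NE [P1→C gives 5>4; P2→Q gives 4>2; P3→X gives 6>5]
(A,P,Z): not NE [P1→C gives 7>6; P3→X gives 6>2]
(A,Q,X): not NE [P1→B gives 7>3; P2→P gives 7>5]
(A,Q,Y): not NE [P1→B gives 8>1]
(A,Q,Z): not NE [P2→P gives 1>0; P3→Y gives 7>5]
(B,P,X): not NE [P1→C gives 4>1]
(B,P,Y): not NE [P1→C gives 5>2; P3→X gives 9>7]
(B,P,Z): not NE [P1→C gives 7>6; P3→X gives 9>8]
(B,Q,X): not NE [P2→P gives 9>4; P3→Y gives 6>5]
(B,Q,Y): not NE [P2→P gives 2>0]
(B,Q,Z): not NE [P1→A gives 9>8; P2→P gives 8>5; P3→Y gives 6>1]
(C,P,X): not NE [P3→Y gives 8>3]
(C,P,Y): not NE [P2→Q gives 6>4]
(C,P,Z): not NE [P2→Q gives 6>5; P3→Y gives 8>5]
(C,Q,X): not NE [P1→B gives 7>2; P2→P gives 7>6; P3→Z gives 9>2]
(C,Q,Y): not NE [P1→B gives 8>4; P3→Z gives 9>6]
(C,Q,Z): not NE [P1→A gives 9>3]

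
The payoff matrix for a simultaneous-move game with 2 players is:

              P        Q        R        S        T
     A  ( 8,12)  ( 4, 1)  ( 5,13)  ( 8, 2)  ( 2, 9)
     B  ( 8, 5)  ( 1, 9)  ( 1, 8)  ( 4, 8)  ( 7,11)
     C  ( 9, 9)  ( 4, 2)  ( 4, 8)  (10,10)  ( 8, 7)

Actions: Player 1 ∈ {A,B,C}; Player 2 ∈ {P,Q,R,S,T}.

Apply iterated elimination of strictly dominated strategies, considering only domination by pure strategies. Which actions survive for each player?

Remaining: P1:{A,C} P2:{P,R,S}

P1 drop B (C beats it: P:9>8 Q:4>1 R:4>1 S:10>4 T:8>7)
P2 drop Q (P beats it: A:12>1 C:9>2)
P2 drop T (P beats it: A:12>9 C:9>7)
P1→{A,C} P2→{P,R,S}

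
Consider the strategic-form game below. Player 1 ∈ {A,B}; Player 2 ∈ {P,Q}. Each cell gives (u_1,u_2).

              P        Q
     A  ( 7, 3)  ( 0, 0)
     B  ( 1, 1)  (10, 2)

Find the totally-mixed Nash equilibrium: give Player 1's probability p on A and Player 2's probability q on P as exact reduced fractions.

P1 indiff ⇒ q·7+(1-q)·0 = q·1+(1-q)·10 ⇒ q(6) = (1-q)(10) ⇒ q = 5/8
P2 indiff ⇒ p·3+(1-p)·1 = p·0+(1-p)·2 ⇒ p(3) = (1-p)(1) ⇒ p = 1/4

(p,q) = (1/4, 5/8)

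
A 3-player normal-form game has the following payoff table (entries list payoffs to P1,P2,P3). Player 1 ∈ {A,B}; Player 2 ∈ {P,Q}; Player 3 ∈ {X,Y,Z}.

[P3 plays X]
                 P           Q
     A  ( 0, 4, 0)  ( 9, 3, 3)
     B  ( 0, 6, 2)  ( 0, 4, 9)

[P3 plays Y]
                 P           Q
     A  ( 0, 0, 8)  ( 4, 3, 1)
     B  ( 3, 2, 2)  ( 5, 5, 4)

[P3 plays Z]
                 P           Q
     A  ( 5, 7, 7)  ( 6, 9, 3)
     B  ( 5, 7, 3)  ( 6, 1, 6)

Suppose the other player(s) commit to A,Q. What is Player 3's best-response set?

u_3(X vs A,Q) = 3
u_3(Y vs A,Q) = 1
u_3(Z vs A,Q) = 3
max payoff 3 at {X,Z}

argmax u_3 = {X,Z}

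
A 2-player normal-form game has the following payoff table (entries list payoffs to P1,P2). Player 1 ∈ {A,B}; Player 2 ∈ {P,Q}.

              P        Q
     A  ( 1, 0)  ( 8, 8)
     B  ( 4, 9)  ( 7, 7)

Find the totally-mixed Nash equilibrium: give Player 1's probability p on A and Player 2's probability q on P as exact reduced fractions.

p=1/5, q=1/4

P1 indiff ⇒ q·1+(1-q)·8 = q·4+(1-q)·7 ⇒ q(-3) = (1-q)(-1) ⇒ q = 1/4
P2 indiff ⇒ p·0+(1-p)·9 = p·8+(1-p)·7 ⇒ p(-8) = (1-p)(-2) ⇒ p = 1/5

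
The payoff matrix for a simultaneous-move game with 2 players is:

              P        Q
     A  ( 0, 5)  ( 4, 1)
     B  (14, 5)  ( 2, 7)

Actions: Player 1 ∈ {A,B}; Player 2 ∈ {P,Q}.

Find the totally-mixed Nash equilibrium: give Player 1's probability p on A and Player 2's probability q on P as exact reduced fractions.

P1 indiff ⇒ q·0+(1-q)·4 = q·14+(1-q)·2 ⇒ q(-14) = (1-q)(-2) ⇒ q = 1/8
P2 indiff ⇒ p·5+(1-p)·5 = p·1+(1-p)·7 ⇒ p(4) = (1-p)(2) ⇒ p = 1/3

p=1/3, q=1/8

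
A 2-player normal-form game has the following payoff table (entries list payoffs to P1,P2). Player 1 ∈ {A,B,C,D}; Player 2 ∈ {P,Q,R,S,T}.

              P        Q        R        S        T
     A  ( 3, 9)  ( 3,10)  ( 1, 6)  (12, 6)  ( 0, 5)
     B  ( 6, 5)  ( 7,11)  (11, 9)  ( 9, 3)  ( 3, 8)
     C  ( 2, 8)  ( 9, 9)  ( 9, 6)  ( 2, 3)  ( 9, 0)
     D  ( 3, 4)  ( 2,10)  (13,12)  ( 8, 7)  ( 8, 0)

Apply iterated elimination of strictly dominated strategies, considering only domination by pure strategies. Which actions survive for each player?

Survivors P1:{B,C,D} P2:{Q,R}

P2 drop P (Q beats it: A:10>9 B:11>5 C:9>8 D:10>4)
P2 drop S (Q beats it: A:10>6 B:11>3 C:9>3 D:10>7)
P1 drop A (B beats it: Q:7>3 R:11>1 T:3>0)
P2 drop T (Q beats it: B:11>8 C:9>0 D:10>0)
P1→{B,C,D} P2→{Q,R}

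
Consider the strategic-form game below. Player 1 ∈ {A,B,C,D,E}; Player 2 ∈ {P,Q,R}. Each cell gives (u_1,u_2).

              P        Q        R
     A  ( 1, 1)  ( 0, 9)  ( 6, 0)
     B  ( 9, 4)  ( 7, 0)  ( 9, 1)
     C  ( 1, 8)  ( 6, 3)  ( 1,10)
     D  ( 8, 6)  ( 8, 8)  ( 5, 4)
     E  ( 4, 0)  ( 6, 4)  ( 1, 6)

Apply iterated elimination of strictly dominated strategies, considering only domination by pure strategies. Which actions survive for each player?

P1 drop A (B beats it: P:9>1 Q:7>0 R:9>6)
P1 drop C (B beats it: P:9>1 Q:7>6 R:9>1)
P1 drop E (B beats it: P:9>4 Q:7>6 R:9>1)
P2 drop R (P beats it: B:4>1 D:6>4)
P1→{B,D} P2→{P,Q}

IESDS → P1:{B,D} P2:{P,Q}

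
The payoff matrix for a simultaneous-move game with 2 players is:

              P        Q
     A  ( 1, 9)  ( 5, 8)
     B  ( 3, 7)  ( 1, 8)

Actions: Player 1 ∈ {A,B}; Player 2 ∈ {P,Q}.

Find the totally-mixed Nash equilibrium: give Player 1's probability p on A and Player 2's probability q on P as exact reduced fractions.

P1 mixes 1/2 on A; P2 mixes 2/3 on P

P1 indiff ⇒ q·1+(1-q)·5 = q·3+(1-q)·1 ⇒ q(-2) = (1-q)(-4) ⇒ q = 2/3
P2 indiff ⇒ p·9+(1-p)·7 = p·8+(1-p)·8 ⇒ p(1) = (1-p)(1) ⇒ p = 1/2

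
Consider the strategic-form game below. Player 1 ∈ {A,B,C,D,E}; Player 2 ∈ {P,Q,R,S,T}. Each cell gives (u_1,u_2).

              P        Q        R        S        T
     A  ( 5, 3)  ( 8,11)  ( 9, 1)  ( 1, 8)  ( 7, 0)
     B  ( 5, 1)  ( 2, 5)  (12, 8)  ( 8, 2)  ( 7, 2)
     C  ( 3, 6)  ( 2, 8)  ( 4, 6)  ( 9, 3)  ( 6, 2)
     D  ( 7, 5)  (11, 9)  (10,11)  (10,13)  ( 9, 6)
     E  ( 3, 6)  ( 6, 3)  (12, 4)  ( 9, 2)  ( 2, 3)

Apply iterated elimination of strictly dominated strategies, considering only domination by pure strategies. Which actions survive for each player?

P1 drop A (D beats it: P:7>5 Q:11>8 R:10>9 S:10>1 T:9>7)
P1 drop C (D beats it: P:7>3 Q:11>2 R:10>4 S:10>9 T:9>6)
P2 drop Q (R beats it: B:8>5 D:11>9 E:4>3)
P2 drop T (R beats it: B:8>2 D:11>6 E:4>3)
P1→{B,D,E} P2→{P,R,S}

IESDS → P1:{B,D,E} P2:{P,R,S}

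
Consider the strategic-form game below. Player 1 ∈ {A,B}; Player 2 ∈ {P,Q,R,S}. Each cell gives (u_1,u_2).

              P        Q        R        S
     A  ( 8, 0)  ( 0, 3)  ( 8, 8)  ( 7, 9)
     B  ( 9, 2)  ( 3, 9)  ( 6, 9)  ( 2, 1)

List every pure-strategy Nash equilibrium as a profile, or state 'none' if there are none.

NE set: (A,S), (B,Q)

(A,P): not NE [P1→B gives 9>8; P2→S gives 9>0]
(A,Q): not NE [P1→B gives 3>0; P2→S gives 9>3]
(A,R): not NE [P2→S gives 9>8]
(A,S): NE
(B,P): not NE [P2→R gives 9>2]
(B,Q): NE
(B,R): not NE [P1→A gives 8>6]
(B,S): not NE [P1→A gives 7>2; P2→R gives 9>1]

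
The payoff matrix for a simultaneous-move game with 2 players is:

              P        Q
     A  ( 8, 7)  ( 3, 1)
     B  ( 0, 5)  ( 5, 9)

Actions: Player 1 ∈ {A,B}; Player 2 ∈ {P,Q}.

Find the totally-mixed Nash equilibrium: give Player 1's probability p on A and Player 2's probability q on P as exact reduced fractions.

p=2/5, q=1/5

P1 indiff ⇒ q·8+(1-q)·3 = q·0+(1-q)·5 ⇒ q(8) = (1-q)(2) ⇒ q = 1/5
P2 indiff ⇒ p·7+(1-p)·5 = p·1+(1-p)·9 ⇒ p(6) = (1-p)(4) ⇒ p = 2/5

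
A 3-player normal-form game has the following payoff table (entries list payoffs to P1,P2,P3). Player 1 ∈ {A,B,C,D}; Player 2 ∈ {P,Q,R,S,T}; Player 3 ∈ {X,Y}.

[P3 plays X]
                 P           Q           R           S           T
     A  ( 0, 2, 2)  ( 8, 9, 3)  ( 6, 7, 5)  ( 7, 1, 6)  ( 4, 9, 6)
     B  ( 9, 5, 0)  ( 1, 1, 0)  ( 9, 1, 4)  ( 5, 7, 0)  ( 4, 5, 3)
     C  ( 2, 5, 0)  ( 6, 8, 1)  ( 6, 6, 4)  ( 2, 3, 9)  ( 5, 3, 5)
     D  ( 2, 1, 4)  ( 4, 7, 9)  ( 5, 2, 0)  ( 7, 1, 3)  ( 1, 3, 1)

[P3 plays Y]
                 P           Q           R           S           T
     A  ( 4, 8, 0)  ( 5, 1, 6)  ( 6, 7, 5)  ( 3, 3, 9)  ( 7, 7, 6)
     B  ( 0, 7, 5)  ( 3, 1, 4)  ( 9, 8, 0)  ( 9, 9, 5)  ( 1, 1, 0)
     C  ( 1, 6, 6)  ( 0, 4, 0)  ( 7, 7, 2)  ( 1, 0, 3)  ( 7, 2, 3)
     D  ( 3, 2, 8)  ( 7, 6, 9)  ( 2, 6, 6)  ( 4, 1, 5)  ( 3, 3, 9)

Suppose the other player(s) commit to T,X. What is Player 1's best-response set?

u_1(A vs T,X) = 4
u_1(B vs T,X) = 4
u_1(C vs T,X) = 5
u_1(D vs T,X) = 1
max payoff 5 at {C}

argmax u_1 = {C}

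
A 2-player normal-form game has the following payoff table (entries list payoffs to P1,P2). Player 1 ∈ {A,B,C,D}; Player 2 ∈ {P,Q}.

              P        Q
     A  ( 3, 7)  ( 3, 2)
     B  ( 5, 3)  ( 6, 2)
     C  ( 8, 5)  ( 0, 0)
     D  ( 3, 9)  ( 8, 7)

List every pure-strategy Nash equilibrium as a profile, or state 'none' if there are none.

Nash profiles: (C,P)

(A,P): not NE [P1→C gives 8>3]
(A,Q): not NE [P1→D gives 8>3; P2→P gives 7>2]
(B,P): not NE [P1→C gives 8>5]
(B,Q): not NE [P1→D gives 8>6; P2→P gives 3>2]
(C,P): NE
(C,Q): not NE [P1→D gives 8>0; P2→P gives 5>0]
(D,P): not NE [P1→C gives 8>3]
(D,Q): not NE [P2→P gives 9>7]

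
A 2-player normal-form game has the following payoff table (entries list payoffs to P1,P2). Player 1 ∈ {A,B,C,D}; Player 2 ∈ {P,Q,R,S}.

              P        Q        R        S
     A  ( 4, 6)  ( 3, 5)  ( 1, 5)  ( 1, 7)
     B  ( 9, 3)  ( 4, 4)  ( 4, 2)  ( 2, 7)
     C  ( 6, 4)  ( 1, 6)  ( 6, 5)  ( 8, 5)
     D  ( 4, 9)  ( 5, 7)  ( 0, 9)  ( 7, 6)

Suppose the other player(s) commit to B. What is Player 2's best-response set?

u_2(P vs B) = 3
u_2(Q vs B) = 4
u_2(R vs B) = 2
u_2(S vs B) = 7
max payoff 7 at {S}

argmax u_2 = {S}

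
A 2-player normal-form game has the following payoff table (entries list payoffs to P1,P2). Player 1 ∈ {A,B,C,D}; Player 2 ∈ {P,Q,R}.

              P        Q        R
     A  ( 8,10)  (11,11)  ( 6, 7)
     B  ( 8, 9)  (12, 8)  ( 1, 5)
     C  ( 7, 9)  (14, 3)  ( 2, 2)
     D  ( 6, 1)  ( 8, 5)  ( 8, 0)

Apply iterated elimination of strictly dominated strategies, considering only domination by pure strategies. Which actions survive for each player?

Remaining: P1:{A,B,C} P2:{P,Q}

P2 drop R (P beats it: A:10>7 B:9>5 C:9>2 D:1>0)
P1 drop D (A beats it: P:8>6 Q:11>8)
P1→{A,B,C} P2→{P,Q}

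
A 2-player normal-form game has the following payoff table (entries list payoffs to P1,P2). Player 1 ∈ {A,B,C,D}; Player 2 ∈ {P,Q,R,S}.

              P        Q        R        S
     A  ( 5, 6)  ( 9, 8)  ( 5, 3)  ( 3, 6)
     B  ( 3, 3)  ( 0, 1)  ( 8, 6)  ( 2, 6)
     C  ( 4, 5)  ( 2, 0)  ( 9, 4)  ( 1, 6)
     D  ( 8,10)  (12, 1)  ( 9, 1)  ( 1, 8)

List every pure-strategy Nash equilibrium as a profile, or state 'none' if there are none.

(A,P): not NE [P1→D gives 8>5; P2→Q gives 8>6]
(A,Q): not NE [P1→D gives 12>9]
(A,R): not NE [P1→D gives 9>5; P2→Q gives 8>3]
(A,S): not NE [P2→Q gives 8>6]
(B,P): not NE [P1→D gives 8>3; P2→S gives 6>3]
(B,Q): not NE [P1→D gives 12>0; P2→S gives 6>1]
(B,R): not NE [P1→D gives 9>8]
(B,S): not NE [P1→A gives 3>2]
(C,P): not NE [P1→D gives 8>4; P2→S gives 6>5]
(C,Q): not NE [P1→D gives 12>2; P2→S gives 6>0]
(C,R): not NE [P2→S gives 6>4]
(C,S): not NE [P1→A gives 3>1]
(D,P): NE
(D,Q): not NE [P2→P gives 10>1]
(D,R): not NE [P2→P gives 10>1]
(D,S): not NE [P1→A gives 3>1; P2→P gives 10>8]

NE set: (D,P)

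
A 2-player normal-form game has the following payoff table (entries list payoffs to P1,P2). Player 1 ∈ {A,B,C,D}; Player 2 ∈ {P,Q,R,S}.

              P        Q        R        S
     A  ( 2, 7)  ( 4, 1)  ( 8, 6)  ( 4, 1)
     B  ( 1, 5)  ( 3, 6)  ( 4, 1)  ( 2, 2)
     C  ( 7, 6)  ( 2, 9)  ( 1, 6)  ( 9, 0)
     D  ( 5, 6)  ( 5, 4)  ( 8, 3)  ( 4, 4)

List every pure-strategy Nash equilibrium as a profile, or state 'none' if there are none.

Equilibria: none

(A,P): not NE [P1→C gives 7>2]
(A,Q): not NE [P1→D gives 5>4; P2→P gives 7>1]
(A,R): not NE [P2→P gives 7>6]
(A,S): not NE [P1→C gives 9>4; P2→P gives 7>1]
(B,P): not NE [P1→C gives 7>1; P2→Q gives 6>5]
(B,Q): not NE [P1→D gives 5>3]
(B,R): not NE [P1→D gives 8>4; P2→Q gives 6>1]
(B,S): not NE [P1→C gives 9>2; P2→Q gives 6>2]
(C,P): not NE [P2→Q gives 9>6]
(C,Q): not NE [P1→D gives 5>2]
(C,R): not NE [P1→D gives 8>1; P2→Q gives 9>6]
(C,S): not NE [P2→Q gives 9>0]
(D,P): not NE [P1→C gives 7>5]
(D,Q): not NE [P2→P gives 6>4]
(D,R): not NE [P2→P gives 6>3]
(D,S): not NE [P1→C gives 9>4; P2→P gives 6>4]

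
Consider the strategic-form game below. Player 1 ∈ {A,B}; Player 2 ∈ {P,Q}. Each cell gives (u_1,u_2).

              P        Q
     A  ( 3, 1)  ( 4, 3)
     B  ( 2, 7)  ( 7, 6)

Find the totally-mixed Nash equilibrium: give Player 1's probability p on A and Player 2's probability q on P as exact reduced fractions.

P1 indiff ⇒ q·3+(1-q)·4 = q·2+(1-q)·7 ⇒ q(1) = (1-q)(3) ⇒ q = 3/4
P2 indiff ⇒ p·1+(1-p)·7 = p·3+(1-p)·6 ⇒ p(-2) = (1-p)(-1) ⇒ p = 1/3

p=1/3, q=3/4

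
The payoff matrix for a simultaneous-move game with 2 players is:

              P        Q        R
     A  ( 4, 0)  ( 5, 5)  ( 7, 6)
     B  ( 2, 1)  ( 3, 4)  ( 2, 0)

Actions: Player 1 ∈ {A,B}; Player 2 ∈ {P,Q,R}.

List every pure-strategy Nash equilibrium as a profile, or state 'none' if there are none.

(A,P): not NE [P2→R gives 6>0]
(A,Q): not NE [P2→R gives 6>5]
(A,R): NE
(B,P): not NE [P1→A gives 4>2; P2→Q gives 4>1]
(B,Q): not NE [P1→A gives 5>3]
(B,R): not NE [P1→A gives 7>2; P2→Q gives 4>0]

PSNE = {(A,R)}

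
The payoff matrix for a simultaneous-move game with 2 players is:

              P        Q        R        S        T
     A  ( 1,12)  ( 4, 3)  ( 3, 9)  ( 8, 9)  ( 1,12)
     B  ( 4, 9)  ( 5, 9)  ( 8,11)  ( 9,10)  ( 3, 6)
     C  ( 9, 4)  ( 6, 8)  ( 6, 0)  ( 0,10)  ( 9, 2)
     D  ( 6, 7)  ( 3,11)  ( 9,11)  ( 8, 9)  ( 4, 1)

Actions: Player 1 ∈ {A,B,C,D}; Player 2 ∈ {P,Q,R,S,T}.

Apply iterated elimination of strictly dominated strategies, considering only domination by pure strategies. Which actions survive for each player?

P1 drop A (B beats it: P:4>1 Q:5>4 R:8>3 S:9>8 T:3>1)
P2 drop P (S beats it: B:10>9 C:10>4 D:9>7)
P2 drop T (Q beats it: B:9>6 C:8>2 D:11>1)
P1→{B,C,D} P2→{Q,R,S}

Remaining: P1:{B,C,D} P2:{Q,R,S}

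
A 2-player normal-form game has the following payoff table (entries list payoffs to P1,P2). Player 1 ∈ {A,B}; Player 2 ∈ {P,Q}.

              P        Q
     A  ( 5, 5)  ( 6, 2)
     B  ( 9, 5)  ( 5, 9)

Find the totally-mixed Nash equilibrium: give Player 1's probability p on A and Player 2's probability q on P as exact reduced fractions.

P1 indiff ⇒ q·5+(1-q)·6 = q·9+(1-q)·5 ⇒ q(-4) = (1-q)(-1) ⇒ q = 1/5
P2 indiff ⇒ p·5+(1-p)·5 = p·2+(1-p)·9 ⇒ p(3) = (1-p)(4) ⇒ p = 4/7

p=4/7, q=1/5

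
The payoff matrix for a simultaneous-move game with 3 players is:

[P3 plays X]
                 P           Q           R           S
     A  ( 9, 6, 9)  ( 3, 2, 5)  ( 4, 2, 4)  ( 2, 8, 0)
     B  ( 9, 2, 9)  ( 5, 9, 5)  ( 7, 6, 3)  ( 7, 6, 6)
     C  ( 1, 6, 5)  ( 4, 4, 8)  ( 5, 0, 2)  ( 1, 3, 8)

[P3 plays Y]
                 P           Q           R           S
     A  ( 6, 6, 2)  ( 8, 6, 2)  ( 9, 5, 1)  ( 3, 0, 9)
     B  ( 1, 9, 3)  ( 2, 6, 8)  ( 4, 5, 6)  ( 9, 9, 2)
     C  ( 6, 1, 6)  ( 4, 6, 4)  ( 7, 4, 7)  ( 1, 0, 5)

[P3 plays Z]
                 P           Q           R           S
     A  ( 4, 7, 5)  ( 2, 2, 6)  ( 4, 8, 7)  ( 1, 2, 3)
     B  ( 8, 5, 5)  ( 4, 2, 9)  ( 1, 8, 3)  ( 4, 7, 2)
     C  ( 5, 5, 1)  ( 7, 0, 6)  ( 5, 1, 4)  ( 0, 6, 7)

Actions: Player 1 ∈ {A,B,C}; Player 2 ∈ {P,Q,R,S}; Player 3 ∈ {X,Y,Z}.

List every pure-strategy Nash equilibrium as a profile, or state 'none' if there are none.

PSNE: ∅

(A,P,X): not NE [P2→S gives 8>6]
(A,P,Y): not NE [P3→X gives 9>2]
(A,P,Z): not NE [P1→B gives 8>4; P2→R gives 8>7; P3→X gives 9>5]
(A,Q,X): not NE [P1→B gives 5>3; P2→S gives 8>2; P3→Z gives 6>5]
(A,Q,Y): not NE [P3→Z gives 6>2]
(A,Q,Z): not NE [P1→C gives 7>2; P2→R gives 8>2]
(A,R,X): not NE [P1→B gives 7>4; P2→S gives 8>2; P3→Z gives 7>4]
(A,R,Y): not NE [P2→Q gives 6>5; P3→Z gives 7>1]
(A,R,Z): not NE [P1→C gives 5>4]
(A,S,X): not NE [P1→B gives 7>2; P3→Y gives 9>0]
(A,S,Y): not NE [P1→B gives 9>3; P2→Q gives 6>0]
(A,S,Z): not NE [P1→B gives 4>1; P2→R gives 8>2; P3→Y gives 9>3]
(B,P,X): not NE [P2→Q gives 9>2]
(B,P,Y): not NE [P1→C gives 6>1; P3→X gives 9>3]
(B,P,Z): not NE [P2→R gives 8>5; P3→X gives 9>5]
(B,Q,X): not NE [P3→Z gives 9>5]
(B,Q,Y): not NE [P1→A gives 8>2; P2→S gives 9>6; P3→Z gives 9>8]
(B,Q,Z): not NE [P1→C gives 7>4; P2→R gives 8>2]
(B,R,X): not NE [P2→Q gives 9>6; P3→Y gives 6>3]
(B,R,Y): not NE [P1→A gives 9>4; P2→S gives 9>5]
(B,R,Z): not NE [P1→C gives 5>1; P3→Y gives 6>3]
(B,S,X): not NE [P2→Q gives 9>6]
(B,S,Y): not NE [P3→X gives 6>2]
(B,S,Z): not NE [P2→R gives 8>7; P3→X gives 6>2]
(C,P,X): not NE [P1→B gives 9>1; P3→Y gives 6>5]
(C,P,Y): not NE [P2→Q gives 6>1]
(C,P,Z): not NE [P1→B gives 8>5; P2→S gives 6>5; P3→Y gives 6>1]
(C,Q,X): not NE [P1→B gives 5>4; P2→P gives 6>4]
(C,Q,Y): not NE [P1→A gives 8>4; P3→X gives 8>4]
(C,Q,Z): not NE [P2→S gives 6>0; P3→X gives 8>6]
(C,R,X): not NE [P1→B gives 7>5; P2→P gives 6>0; P3→Y gives 7>2]
(C,R,Y): not NE [P1→A gives 9>7; P2→Q gives 6>4]
(C,R,Z): not NE [P2→S gives 6>1; P3→Y gives 7>4]
(C,S,X): not NE [P1→B gives 7>1; P2→P gives 6>3]
(C,S,Y): not NE [P1→B gives 9>1; P2→Q gives 6>0; P3→X gives 8>5]
(C,S,Z): not NE [P1→B gives 4>0; P3→X gives 8>7]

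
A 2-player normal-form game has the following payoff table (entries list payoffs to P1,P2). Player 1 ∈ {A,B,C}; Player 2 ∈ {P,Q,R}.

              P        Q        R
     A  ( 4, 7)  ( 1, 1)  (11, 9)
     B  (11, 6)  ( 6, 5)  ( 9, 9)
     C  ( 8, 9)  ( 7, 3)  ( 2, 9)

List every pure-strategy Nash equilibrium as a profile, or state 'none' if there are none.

Nash profiles: (A,R)

(A,P): not NE [P1→B gives 11>4; P2→R gives 9>7]
(A,Q): not NE [P1→C gives 7>1; P2→R gives 9>1]
(A,R): NE
(B,P): not NE [P2→R gives 9>6]
(B,Q): not NE [P1→C gives 7>6; P2→R gives 9>5]
(B,R): not NE [P1→A gives 11>9]
(C,P): not NE [P1→B gives 11>8]
(C,Q): not NE [P2→R gives 9>3]
(C,R): not NE [P1→A gives 11>2]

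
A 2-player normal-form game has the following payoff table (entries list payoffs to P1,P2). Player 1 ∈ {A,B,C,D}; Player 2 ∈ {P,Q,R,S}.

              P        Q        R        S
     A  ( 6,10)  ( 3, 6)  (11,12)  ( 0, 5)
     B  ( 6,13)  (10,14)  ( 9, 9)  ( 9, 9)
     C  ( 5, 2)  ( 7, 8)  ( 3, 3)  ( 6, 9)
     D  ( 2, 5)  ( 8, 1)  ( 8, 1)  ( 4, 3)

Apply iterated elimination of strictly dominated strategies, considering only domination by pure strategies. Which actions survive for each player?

IESDS → P1:{A,B} P2:{P,Q,R}

P1 drop C (B beats it: P:6>5 Q:10>7 R:9>3 S:9>6)
P1 drop D (B beats it: P:6>2 Q:10>8 R:9>8 S:9>4)
P2 drop S (P beats it: A:10>5 B:13>9)
P1→{A,B} P2→{P,Q,R}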